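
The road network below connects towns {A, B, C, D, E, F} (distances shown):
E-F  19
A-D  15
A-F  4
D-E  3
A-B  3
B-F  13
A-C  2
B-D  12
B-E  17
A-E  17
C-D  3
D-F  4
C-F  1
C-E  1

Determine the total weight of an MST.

10

Kruskal's algorithm — process edges by increasing weight (ties by edge label):
C-E (1): add — endpoints in different components.
C-F (1): add — endpoints in different components.
A-C (2): add — endpoints in different components.
A-B (3): add — endpoints in different components.
C-D (3): add — endpoints in different components.
MST edges: C-E, C-F, A-C, A-B, C-D; total weight 1+1+2+3+3 = 10.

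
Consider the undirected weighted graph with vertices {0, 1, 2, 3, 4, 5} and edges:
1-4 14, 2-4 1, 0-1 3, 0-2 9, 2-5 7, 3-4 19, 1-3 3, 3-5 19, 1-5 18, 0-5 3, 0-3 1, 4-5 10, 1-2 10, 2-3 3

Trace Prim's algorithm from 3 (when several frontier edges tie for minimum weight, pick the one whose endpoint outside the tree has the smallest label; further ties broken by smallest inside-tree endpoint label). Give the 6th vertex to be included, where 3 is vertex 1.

5

Grow the tree from 3 using Prim:
Step 1: frontier [0-3 1, 1-3 3, 2-3 3, 3-4 19, 3-5 19] → take 0-3 (1); add 0.
Step 2: frontier [0-1 3, 0-5 3, 0-2 9, 1-3 3, 2-3 3, 3-4 19, 3-5 19] → take 0-1 (3); add 1.
Step 3: frontier [0-5 3, 0-2 9, 1-2 10, 1-4 14, 1-5 18, 2-3 3, 3-4 19, 3-5 19] → take 2-3 (3); add 2.
Step 4: frontier [0-5 3, 1-4 14, 1-5 18, 2-4 1, 2-5 7, 3-4 19, 3-5 19] → take 2-4 (1); add 4.
Step 5: frontier [0-5 3, 1-5 18, 2-5 7, 3-5 19, 4-5 10] → take 0-5 (3); add 5.
Vertex order: 3, 0, 1, 2, 4, 5. The 6th vertex is 5.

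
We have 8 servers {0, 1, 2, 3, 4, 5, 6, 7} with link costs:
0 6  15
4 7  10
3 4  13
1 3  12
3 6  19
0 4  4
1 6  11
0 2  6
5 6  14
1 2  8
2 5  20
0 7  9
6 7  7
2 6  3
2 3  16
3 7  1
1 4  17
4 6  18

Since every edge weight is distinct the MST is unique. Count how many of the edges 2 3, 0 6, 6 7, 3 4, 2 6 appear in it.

Sort edges by weight, then run Kruskal:
3 7 (1): add — endpoints in different components.
2 6 (3): add — endpoints in different components.
0 4 (4): add — endpoints in different components.
0 2 (6): add — endpoints in different components.
6 7 (7): add — endpoints in different components.
1 2 (8): add — endpoints in different components.
0 7 (9): skip — 0 and 7 already connected.
4 7 (10): skip — 4 and 7 already connected.
1 6 (11): skip — 1 and 6 already connected.
1 3 (12): skip — 1 and 3 already connected.
3 4 (13): skip — 3 and 4 already connected.
5 6 (14): add — endpoints in different components.
MST edge set: {3 7, 2 6, 0 4, 0 2, 6 7, 1 2, 5 6}.
Of the listed edges, {6 7, 2 6} are in the MST → 2.

2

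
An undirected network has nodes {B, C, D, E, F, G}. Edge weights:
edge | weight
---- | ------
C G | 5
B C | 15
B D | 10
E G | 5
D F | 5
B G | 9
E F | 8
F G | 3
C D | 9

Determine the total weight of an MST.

27

Prim's algorithm from D:
Step 1: cheapest edge leaving the tree is D F (5); add F.
Step 2: cheapest edge leaving the tree is F G (3); add G.
Step 3: cheapest edge leaving the tree is C G (5); add C.
Step 4: cheapest edge leaving the tree is E G (5); add E.
Step 5: cheapest edge leaving the tree is B G (9); add B.
MST edges: D F, F G, C G, E G, B G; total weight 5+3+5+5+9 = 27.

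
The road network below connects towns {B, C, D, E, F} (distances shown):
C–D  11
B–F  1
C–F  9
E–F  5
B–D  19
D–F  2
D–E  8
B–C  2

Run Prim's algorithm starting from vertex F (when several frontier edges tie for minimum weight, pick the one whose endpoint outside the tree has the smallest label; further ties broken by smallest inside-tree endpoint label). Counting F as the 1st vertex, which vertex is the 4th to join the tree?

Prim's algorithm from F:
Step 1: cheapest edge leaving the tree is B–F (1); add B.
Step 2: cheapest edge leaving the tree is B–C (2); add C.
Step 3: cheapest edge leaving the tree is D–F (2); add D.
Step 4: cheapest edge leaving the tree is E–F (5); add E.
Vertex order: F, B, C, D, E. The 4th vertex is D.

D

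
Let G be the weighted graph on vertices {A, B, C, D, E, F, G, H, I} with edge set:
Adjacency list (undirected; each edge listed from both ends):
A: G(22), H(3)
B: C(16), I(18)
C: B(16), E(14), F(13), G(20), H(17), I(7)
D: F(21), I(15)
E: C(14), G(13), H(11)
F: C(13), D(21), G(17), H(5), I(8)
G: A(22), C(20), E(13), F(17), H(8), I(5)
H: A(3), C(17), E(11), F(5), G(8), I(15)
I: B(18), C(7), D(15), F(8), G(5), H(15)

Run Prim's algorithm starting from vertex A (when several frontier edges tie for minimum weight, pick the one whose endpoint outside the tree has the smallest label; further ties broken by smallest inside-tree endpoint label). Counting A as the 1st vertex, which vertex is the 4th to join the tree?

G

Prim, starting at A.
Step 1: cheapest edge leaving the tree is A-H (3); add H.
Step 2: cheapest edge leaving the tree is F-H (5); add F.
Step 3: cheapest edge leaving the tree is G-H (8); add G.
Step 4: cheapest edge leaving the tree is G-I (5); add I.
Step 5: cheapest edge leaving the tree is C-I (7); add C.
Step 6: cheapest edge leaving the tree is E-H (11); add E.
Step 7: cheapest edge leaving the tree is D-I (15); add D.
Step 8: cheapest edge leaving the tree is B-C (16); add B.
Vertex order: A, H, F, G, I, C, E, D, B. The 4th vertex is G.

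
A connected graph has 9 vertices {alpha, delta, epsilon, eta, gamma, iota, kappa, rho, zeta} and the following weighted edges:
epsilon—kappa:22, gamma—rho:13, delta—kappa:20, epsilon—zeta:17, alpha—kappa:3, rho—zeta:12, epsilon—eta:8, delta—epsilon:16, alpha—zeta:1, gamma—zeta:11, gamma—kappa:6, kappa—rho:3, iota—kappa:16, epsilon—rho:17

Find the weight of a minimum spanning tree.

70

Grow the tree from eta using Prim:
Step 1: cheapest edge leaving the tree is epsilon—eta (8); add epsilon.
Step 2: cheapest edge leaving the tree is delta—epsilon (16); add delta.
Step 3: cheapest edge leaving the tree is epsilon—rho (17); add rho.
Step 4: cheapest edge leaving the tree is kappa—rho (3); add kappa.
Step 5: cheapest edge leaving the tree is alpha—kappa (3); add alpha.
Step 6: cheapest edge leaving the tree is alpha—zeta (1); add zeta.
Step 7: cheapest edge leaving the tree is gamma—kappa (6); add gamma.
Step 8: cheapest edge leaving the tree is iota—kappa (16); add iota.
MST edges: epsilon—eta, delta—epsilon, epsilon—rho, kappa—rho, alpha—kappa, alpha—zeta, gamma—kappa, iota—kappa; total weight 8+16+17+3+3+1+6+16 = 70.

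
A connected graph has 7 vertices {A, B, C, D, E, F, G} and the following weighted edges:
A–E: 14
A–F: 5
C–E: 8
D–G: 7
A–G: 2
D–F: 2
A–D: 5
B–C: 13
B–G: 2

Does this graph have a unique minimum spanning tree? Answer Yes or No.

No

Kruskal: consider edges lightest-first.
A–G (2): add — endpoints in different components.
B–G (2): add — endpoints in different components.
D–F (2): add — endpoints in different components.
A–D (5): add — endpoints in different components.
A–F (5): skip — A and F already connected.
D–G (7): skip — D and G already connected.
C–E (8): add — endpoints in different components.
B–C (13): add — endpoints in different components.
Non-tree edge A–F has weight 5, equal to the heaviest edge on its tree cycle — swapping gives another MST of the same weight. Not unique.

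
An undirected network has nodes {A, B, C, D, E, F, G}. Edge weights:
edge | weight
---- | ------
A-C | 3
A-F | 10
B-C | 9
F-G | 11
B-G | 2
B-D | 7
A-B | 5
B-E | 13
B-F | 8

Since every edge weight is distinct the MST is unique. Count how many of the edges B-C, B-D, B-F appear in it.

Kruskal's algorithm — process edges by increasing weight (ties by edge label):
B-G (2): add — endpoints in different components.
A-C (3): add — endpoints in different components.
A-B (5): add — endpoints in different components.
B-D (7): add — endpoints in different components.
B-F (8): add — endpoints in different components.
B-C (9): skip — B and C already connected.
A-F (10): skip — A and F already connected.
F-G (11): skip — F and G already connected.
B-E (13): add — endpoints in different components.
MST edge set: {B-G, A-C, A-B, B-D, B-F, B-E}.
Of the listed edges, {B-D, B-F} are in the MST → 2.

2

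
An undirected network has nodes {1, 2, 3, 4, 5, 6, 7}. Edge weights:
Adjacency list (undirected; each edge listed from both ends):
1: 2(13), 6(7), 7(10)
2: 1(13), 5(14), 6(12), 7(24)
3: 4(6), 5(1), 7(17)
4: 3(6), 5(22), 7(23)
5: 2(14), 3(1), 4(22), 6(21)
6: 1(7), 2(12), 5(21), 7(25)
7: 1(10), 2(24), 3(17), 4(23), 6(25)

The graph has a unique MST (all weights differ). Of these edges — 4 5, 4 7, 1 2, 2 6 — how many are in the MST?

Kruskal: consider edges lightest-first.
3 5 (1): add. Components now {1} {2} {3,5} {4} {6} {7}
3 4 (6): add. Components now {1} {2} {3,4,5} {6} {7}
1 6 (7): add. Components now {1,6} {2} {3,4,5} {7}
1 7 (10): add. Components now {1,6,7} {2} {3,4,5}
2 6 (12): add. Components now {1,2,6,7} {3,4,5}
1 2 (13): skip — 1 and 2 already connected.
2 5 (14): add. Components now {1,2,3,4,5,6,7}
MST edge set: {3 5, 3 4, 1 6, 1 7, 2 6, 2 5}.
Of the listed edges, {2 6} are in the MST → 1.

1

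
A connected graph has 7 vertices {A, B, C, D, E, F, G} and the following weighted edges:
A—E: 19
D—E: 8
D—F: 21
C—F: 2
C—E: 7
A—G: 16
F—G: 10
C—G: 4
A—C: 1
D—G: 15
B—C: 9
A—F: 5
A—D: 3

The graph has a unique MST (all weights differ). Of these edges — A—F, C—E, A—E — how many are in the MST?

1

Sort edges by weight, then run Kruskal:
A—C (1): add — endpoints in different components.
C—F (2): add — endpoints in different components.
A—D (3): add — endpoints in different components.
C—G (4): add — endpoints in different components.
A—F (5): skip — A and F already connected.
C—E (7): add — endpoints in different components.
D—E (8): skip — D and E already connected.
B—C (9): add — endpoints in different components.
MST edge set: {A—C, C—F, A—D, C—G, C—E, B—C}.
Of the listed edges, {C—E} are in the MST → 1.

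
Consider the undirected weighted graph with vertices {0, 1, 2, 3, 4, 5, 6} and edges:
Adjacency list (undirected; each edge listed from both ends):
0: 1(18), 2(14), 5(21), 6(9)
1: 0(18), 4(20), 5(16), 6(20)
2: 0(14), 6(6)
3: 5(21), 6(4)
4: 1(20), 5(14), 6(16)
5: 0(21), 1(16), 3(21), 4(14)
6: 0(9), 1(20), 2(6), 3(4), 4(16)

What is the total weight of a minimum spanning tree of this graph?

65

Sort edges by weight, then run Kruskal:
3–6 (4): add — endpoints in different components.
2–6 (6): add — endpoints in different components.
0–6 (9): add — endpoints in different components.
0–2 (14): skip — 0 and 2 already connected.
4–5 (14): add — endpoints in different components.
1–5 (16): add — endpoints in different components.
4–6 (16): add — endpoints in different components.
MST edges: 3–6, 2–6, 0–6, 4–5, 1–5, 4–6; total weight 4+6+9+14+16+16 = 65.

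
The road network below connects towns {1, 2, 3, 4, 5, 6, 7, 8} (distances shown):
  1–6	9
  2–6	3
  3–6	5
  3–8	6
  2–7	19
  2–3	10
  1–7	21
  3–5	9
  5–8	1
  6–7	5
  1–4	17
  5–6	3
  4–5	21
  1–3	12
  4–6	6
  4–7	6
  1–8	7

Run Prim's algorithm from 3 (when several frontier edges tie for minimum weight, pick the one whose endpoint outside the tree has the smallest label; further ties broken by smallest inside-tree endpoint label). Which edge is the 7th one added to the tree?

1-8

Grow the tree from 3 using Prim:
Step 1: cheapest edge leaving the tree is 3–6 (5); add 6.
Step 2: cheapest edge leaving the tree is 2–6 (3); add 2.
Step 3: cheapest edge leaving the tree is 5–6 (3); add 5.
Step 4: cheapest edge leaving the tree is 5–8 (1); add 8.
Step 5: cheapest edge leaving the tree is 6–7 (5); add 7.
Step 6: cheapest edge leaving the tree is 4–6 (6); add 4.
Step 7: cheapest edge leaving the tree is 1–8 (7); add 1.
The 7th edge added is 1–8.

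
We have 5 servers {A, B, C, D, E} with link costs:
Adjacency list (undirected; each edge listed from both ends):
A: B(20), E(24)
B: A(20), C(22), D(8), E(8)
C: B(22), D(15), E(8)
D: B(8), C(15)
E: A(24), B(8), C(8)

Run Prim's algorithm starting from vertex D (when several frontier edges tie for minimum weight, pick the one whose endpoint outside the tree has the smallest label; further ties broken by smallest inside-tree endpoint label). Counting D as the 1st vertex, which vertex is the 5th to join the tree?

Prim, starting at D.
Step 1: cheapest edge leaving the tree is B-D (8); add B.
Step 2: cheapest edge leaving the tree is B-E (8); add E.
Step 3: cheapest edge leaving the tree is C-E (8); add C.
Step 4: cheapest edge leaving the tree is A-B (20); add A.
Vertex order: D, B, E, C, A. The 5th vertex is A.

A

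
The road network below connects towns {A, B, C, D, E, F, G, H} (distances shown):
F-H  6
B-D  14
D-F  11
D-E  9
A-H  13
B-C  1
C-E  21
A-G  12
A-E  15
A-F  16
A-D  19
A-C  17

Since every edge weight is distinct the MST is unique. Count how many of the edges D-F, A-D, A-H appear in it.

Sort edges by weight, then run Kruskal:
B-C (1): add — endpoints in different components.
F-H (6): add — endpoints in different components.
D-E (9): add — endpoints in different components.
D-F (11): add — endpoints in different components.
A-G (12): add — endpoints in different components.
A-H (13): add — endpoints in different components.
B-D (14): add — endpoints in different components.
MST edge set: {B-C, F-H, D-E, D-F, A-G, A-H, B-D}.
Of the listed edges, {D-F, A-H} are in the MST → 2.

2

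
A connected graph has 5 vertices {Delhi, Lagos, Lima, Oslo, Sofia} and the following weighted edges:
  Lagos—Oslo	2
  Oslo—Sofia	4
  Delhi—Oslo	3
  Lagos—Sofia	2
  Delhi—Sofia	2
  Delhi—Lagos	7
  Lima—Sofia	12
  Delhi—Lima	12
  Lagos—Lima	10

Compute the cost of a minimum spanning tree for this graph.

Sort edges by weight, then run Kruskal:
Delhi—Sofia (2): add. Components now {Delhi,Sofia} {Oslo} {Lagos} {Lima}
Lagos—Oslo (2): add. Components now {Delhi,Sofia} {Lagos,Oslo} {Lima}
Lagos—Sofia (2): add. Components now {Delhi,Lagos,Oslo,Sofia} {Lima}
Delhi—Oslo (3): skip — Oslo and Delhi already connected.
Oslo—Sofia (4): skip — Sofia and Oslo already connected.
Delhi—Lagos (7): skip — Lagos and Delhi already connected.
Lagos—Lima (10): add. Components now {Delhi,Lagos,Lima,Oslo,Sofia}
MST edges: Delhi—Sofia, Lagos—Oslo, Lagos—Sofia, Lagos—Lima; total weight 2+2+2+10 = 16.

16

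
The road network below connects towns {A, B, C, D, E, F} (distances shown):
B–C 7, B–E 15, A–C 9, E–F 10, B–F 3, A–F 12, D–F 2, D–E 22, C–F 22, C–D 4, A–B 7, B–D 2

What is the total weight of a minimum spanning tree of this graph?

25

Prim, starting at F.
Step 1: frontier [D–F 2, B–F 3, E–F 10, A–F 12, C–F 22] → take D–F (2); add D.
Step 2: frontier [B–D 2, C–D 4, D–E 22, B–F 3, E–F 10, A–F 12, C–F 22] → take B–D (2); add B.
Step 3: frontier [A–B 7, B–C 7, B–E 15, C–D 4, D–E 22, E–F 10, A–F 12, C–F 22] → take C–D (4); add C.
Step 4: frontier [A–B 7, B–E 15, A–C 9, D–E 22, E–F 10, A–F 12] → take A–B (7); add A.
Step 5: frontier [B–E 15, D–E 22, E–F 10] → take E–F (10); add E.
MST edges: D–F, B–D, C–D, A–B, E–F; total weight 2+2+4+7+10 = 25.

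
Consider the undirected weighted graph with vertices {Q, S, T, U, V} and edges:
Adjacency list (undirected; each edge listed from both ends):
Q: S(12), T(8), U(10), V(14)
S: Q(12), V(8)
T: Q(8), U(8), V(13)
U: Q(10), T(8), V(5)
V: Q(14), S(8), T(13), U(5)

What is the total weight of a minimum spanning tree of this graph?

Grow the tree from V using Prim:
Step 1: cheapest edge leaving the tree is U-V (5); add U.
Step 2: cheapest edge leaving the tree is S-V (8); add S.
Step 3: cheapest edge leaving the tree is T-U (8); add T.
Step 4: cheapest edge leaving the tree is Q-T (8); add Q.
MST edges: U-V, S-V, T-U, Q-T; total weight 5+8+8+8 = 29.

29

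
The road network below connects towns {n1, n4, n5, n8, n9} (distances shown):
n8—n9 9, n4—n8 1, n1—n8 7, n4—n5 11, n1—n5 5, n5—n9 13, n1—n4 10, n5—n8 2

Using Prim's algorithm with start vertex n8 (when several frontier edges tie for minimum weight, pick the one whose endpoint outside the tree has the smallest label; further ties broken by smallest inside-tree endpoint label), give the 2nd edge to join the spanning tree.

n5-n8

Prim's algorithm from n8:
Step 1: cheapest edge leaving the tree is n4—n8 (1); add n4.
Step 2: cheapest edge leaving the tree is n5—n8 (2); add n5.
Step 3: cheapest edge leaving the tree is n1—n5 (5); add n1.
Step 4: cheapest edge leaving the tree is n8—n9 (9); add n9.
The 2nd edge added is n5—n8.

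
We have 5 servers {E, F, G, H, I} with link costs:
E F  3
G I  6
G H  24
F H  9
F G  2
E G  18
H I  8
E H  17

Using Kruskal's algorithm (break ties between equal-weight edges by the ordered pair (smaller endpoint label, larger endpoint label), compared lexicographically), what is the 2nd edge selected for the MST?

Sort edges by weight, then run Kruskal:
F G (2): add — endpoints in different components.
E F (3): add — endpoints in different components.
G I (6): add — endpoints in different components.
H I (8): add — endpoints in different components.
The 2nd edge added is E F.

E-F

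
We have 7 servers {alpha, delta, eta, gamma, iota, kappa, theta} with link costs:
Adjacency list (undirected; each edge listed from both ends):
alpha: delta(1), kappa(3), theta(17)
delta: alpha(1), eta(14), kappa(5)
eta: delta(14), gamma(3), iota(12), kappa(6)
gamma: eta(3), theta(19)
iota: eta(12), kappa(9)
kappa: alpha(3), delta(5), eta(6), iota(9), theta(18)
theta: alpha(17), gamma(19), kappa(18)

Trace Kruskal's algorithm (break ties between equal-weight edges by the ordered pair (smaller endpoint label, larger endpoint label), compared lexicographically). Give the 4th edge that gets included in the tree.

eta-kappa

Kruskal: consider edges lightest-first.
alpha-delta (1): add. Components now {gamma} {theta} {eta} {alpha,delta} {kappa} {iota}
alpha-kappa (3): add. Components now {gamma} {theta} {eta} {alpha,delta,kappa} {iota}
eta-gamma (3): add. Components now {eta,gamma} {theta} {alpha,delta,kappa} {iota}
delta-kappa (5): skip — delta and kappa already connected.
eta-kappa (6): add. Components now {alpha,delta,eta,gamma,kappa} {theta} {iota}
iota-kappa (9): add. Components now {alpha,delta,eta,gamma,iota,kappa} {theta}
eta-iota (12): skip — eta and iota already connected.
delta-eta (14): skip — eta and delta already connected.
alpha-theta (17): add. Components now {alpha,delta,eta,gamma,iota,kappa,theta}
The 4th edge added is eta-kappa.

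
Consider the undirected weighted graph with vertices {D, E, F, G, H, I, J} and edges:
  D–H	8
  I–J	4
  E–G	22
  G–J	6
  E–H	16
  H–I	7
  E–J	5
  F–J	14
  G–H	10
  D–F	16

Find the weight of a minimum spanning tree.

44

Kruskal: consider edges lightest-first.
I–J (4): add — endpoints in different components.
E–J (5): add — endpoints in different components.
G–J (6): add — endpoints in different components.
H–I (7): add — endpoints in different components.
D–H (8): add — endpoints in different components.
G–H (10): skip — G and H already connected.
F–J (14): add — endpoints in different components.
MST edges: I–J, E–J, G–J, H–I, D–H, F–J; total weight 4+5+6+7+8+14 = 44.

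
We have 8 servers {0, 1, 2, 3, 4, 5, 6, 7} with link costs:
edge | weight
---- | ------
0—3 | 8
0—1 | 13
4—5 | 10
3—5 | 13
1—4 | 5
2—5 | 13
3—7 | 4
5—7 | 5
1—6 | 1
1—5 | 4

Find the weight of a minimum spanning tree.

40

Kruskal's algorithm — process edges by increasing weight (ties by edge label):
1—6 (1): add — endpoints in different components.
1—5 (4): add — endpoints in different components.
3—7 (4): add — endpoints in different components.
1—4 (5): add — endpoints in different components.
5—7 (5): add — endpoints in different components.
0—3 (8): add — endpoints in different components.
4—5 (10): skip — 4 and 5 already connected.
0—1 (13): skip — 0 and 1 already connected.
2—5 (13): add — endpoints in different components.
MST edges: 1—6, 1—5, 3—7, 1—4, 5—7, 0—3, 2—5; total weight 1+4+4+5+5+8+13 = 40.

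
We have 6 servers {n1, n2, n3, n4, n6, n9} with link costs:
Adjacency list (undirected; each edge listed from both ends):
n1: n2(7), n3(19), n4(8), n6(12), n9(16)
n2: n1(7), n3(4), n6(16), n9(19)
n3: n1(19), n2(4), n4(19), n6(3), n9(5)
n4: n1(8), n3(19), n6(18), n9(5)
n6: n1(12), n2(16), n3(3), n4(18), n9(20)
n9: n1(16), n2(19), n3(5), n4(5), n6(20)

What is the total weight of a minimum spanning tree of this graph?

Grow the tree from n9 using Prim:
Step 1: frontier [n3—n9 5, n4—n9 5, n1—n9 16, n2—n9 19, n6—n9 20] → take n3—n9 (5); add n3.
Step 2: frontier [n3—n6 3, n2—n3 4, n1—n3 19, n3—n4 19, n4—n9 5, n1—n9 16, n2—n9 19, n6—n9 20] → take n3—n6 (3); add n6.
Step 3: frontier [n2—n3 4, n1—n3 19, n3—n4 19, n1—n6 12, n2—n6 16, n4—n6 18, n4—n9 5, n1—n9 16, n2—n9 19] → take n2—n3 (4); add n2.
Step 4: frontier [n1—n2 7, n1—n3 19, n3—n4 19, n1—n6 12, n4—n6 18, n4—n9 5, n1—n9 16] → take n4—n9 (5); add n4.
Step 5: frontier [n1—n2 7, n1—n3 19, n1—n4 8, n1—n6 12, n1—n9 16] → take n1—n2 (7); add n1.
MST edges: n3—n9, n3—n6, n2—n3, n4—n9, n1—n2; total weight 5+3+4+5+7 = 24.

24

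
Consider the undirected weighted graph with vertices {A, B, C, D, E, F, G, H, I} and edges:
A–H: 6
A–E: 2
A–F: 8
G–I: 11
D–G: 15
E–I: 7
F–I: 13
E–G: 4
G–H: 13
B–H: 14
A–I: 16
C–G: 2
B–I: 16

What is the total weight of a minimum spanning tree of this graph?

58

Sort edges by weight, then run Kruskal:
A–E (2): add — endpoints in different components.
C–G (2): add — endpoints in different components.
E–G (4): add — endpoints in different components.
A–H (6): add — endpoints in different components.
E–I (7): add — endpoints in different components.
A–F (8): add — endpoints in different components.
G–I (11): skip — G and I already connected.
F–I (13): skip — F and I already connected.
G–H (13): skip — G and H already connected.
B–H (14): add — endpoints in different components.
D–G (15): add — endpoints in different components.
MST edges: A–E, C–G, E–G, A–H, E–I, A–F, B–H, D–G; total weight 2+2+4+6+7+8+14+15 = 58.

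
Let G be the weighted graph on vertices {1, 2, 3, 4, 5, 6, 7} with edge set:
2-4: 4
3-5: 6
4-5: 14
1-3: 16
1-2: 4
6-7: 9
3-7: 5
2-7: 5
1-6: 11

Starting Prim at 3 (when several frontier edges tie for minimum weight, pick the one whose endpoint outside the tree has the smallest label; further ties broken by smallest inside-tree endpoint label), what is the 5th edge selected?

3-5

Prim, starting at 3.
Step 1: frontier [3-7 5, 3-5 6, 1-3 16] → take 3-7 (5); add 7.
Step 2: frontier [3-5 6, 1-3 16, 2-7 5, 6-7 9] → take 2-7 (5); add 2.
Step 3: frontier [1-2 4, 2-4 4, 3-5 6, 1-3 16, 6-7 9] → take 1-2 (4); add 1.
Step 4: frontier [1-6 11, 2-4 4, 3-5 6, 6-7 9] → take 2-4 (4); add 4.
Step 5: frontier [1-6 11, 3-5 6, 4-5 14, 6-7 9] → take 3-5 (6); add 5.
Step 6: frontier [1-6 11, 6-7 9] → take 6-7 (9); add 6.
The 5th edge added is 3-5.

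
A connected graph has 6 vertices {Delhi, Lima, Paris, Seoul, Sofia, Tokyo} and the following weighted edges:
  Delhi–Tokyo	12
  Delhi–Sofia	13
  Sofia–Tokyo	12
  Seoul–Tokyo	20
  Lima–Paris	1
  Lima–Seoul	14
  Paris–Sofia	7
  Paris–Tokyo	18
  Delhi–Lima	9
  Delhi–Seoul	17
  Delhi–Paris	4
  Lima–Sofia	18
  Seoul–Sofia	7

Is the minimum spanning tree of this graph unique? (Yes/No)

No

Sort edges by weight, then run Kruskal:
Lima–Paris (1): add — endpoints in different components.
Delhi–Paris (4): add — endpoints in different components.
Paris–Sofia (7): add — endpoints in different components.
Seoul–Sofia (7): add — endpoints in different components.
Delhi–Lima (9): skip — Lima and Delhi already connected.
Delhi–Tokyo (12): add — endpoints in different components.
Non-tree edge Sofia–Tokyo has weight 12, equal to the heaviest edge on its tree cycle — swapping gives another MST of the same weight. Not unique.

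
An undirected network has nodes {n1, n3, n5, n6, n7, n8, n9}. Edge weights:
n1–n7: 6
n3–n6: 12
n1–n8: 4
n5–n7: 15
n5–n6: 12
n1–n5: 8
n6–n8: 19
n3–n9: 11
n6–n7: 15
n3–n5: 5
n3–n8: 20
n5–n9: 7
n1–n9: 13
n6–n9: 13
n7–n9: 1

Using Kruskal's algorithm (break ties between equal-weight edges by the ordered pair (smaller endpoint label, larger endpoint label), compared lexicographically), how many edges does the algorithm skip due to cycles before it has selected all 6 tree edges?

2

Kruskal: consider edges lightest-first.
n7–n9 (1): add — endpoints in different components.
n1–n8 (4): add — endpoints in different components.
n3–n5 (5): add — endpoints in different components.
n1–n7 (6): add — endpoints in different components.
n5–n9 (7): add — endpoints in different components.
n1–n5 (8): skip — n5 and n1 already connected.
n3–n9 (11): skip — n3 and n9 already connected.
n3–n6 (12): add — endpoints in different components.
Edges rejected before the tree was complete: 2.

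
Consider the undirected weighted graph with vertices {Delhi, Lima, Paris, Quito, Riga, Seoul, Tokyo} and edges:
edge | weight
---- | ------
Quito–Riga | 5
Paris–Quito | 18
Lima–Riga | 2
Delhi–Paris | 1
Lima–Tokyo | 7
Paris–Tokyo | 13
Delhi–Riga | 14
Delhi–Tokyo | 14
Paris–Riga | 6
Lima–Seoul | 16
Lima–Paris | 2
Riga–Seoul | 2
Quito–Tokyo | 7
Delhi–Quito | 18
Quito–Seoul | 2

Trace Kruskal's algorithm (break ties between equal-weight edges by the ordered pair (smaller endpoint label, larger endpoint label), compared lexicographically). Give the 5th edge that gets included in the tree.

Kruskal's algorithm — process edges by increasing weight (ties by edge label):
Delhi–Paris (1): add. Components now {Delhi,Paris} {Quito} {Tokyo} {Seoul} {Riga} {Lima}
Lima–Paris (2): add. Components now {Delhi,Lima,Paris} {Quito} {Tokyo} {Seoul} {Riga}
Lima–Riga (2): add. Components now {Delhi,Lima,Paris,Riga} {Quito} {Tokyo} {Seoul}
Quito–Seoul (2): add. Components now {Delhi,Lima,Paris,Riga} {Quito,Seoul} {Tokyo}
Riga–Seoul (2): add. Components now {Delhi,Lima,Paris,Quito,Riga,Seoul} {Tokyo}
Quito–Riga (5): skip — Quito and Riga already connected.
Paris–Riga (6): skip — Paris and Riga already connected.
Lima–Tokyo (7): add. Components now {Delhi,Lima,Paris,Quito,Riga,Seoul,Tokyo}
The 5th edge added is Riga–Seoul.

Riga-Seoul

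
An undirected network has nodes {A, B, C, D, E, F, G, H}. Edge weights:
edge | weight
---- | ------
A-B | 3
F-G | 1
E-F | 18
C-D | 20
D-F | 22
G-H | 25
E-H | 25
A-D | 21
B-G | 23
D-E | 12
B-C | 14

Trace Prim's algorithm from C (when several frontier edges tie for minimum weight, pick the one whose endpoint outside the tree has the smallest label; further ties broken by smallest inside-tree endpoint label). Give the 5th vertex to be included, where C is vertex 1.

E

Prim's algorithm from C:
Step 1: cheapest edge leaving the tree is B-C (14); add B.
Step 2: cheapest edge leaving the tree is A-B (3); add A.
Step 3: cheapest edge leaving the tree is C-D (20); add D.
Step 4: cheapest edge leaving the tree is D-E (12); add E.
Step 5: cheapest edge leaving the tree is E-F (18); add F.
Step 6: cheapest edge leaving the tree is F-G (1); add G.
Step 7: cheapest edge leaving the tree is E-H (25); add H.
Vertex order: C, B, A, D, E, F, G, H. The 5th vertex is E.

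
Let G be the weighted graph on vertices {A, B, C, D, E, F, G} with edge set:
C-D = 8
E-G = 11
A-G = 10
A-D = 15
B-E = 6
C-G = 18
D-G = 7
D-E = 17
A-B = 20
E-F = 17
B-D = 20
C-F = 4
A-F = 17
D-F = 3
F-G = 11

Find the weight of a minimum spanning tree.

Prim's algorithm from A:
Step 1: cheapest edge leaving the tree is A-G (10); add G.
Step 2: cheapest edge leaving the tree is D-G (7); add D.
Step 3: cheapest edge leaving the tree is D-F (3); add F.
Step 4: cheapest edge leaving the tree is C-F (4); add C.
Step 5: cheapest edge leaving the tree is E-G (11); add E.
Step 6: cheapest edge leaving the tree is B-E (6); add B.
MST edges: A-G, D-G, D-F, C-F, E-G, B-E; total weight 10+7+3+4+11+6 = 41.

41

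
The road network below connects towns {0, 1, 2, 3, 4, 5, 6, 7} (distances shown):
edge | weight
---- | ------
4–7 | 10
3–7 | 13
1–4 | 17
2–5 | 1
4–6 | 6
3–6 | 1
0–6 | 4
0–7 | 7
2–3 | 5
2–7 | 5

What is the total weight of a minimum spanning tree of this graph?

39

Prim's algorithm from 5:
Step 1: frontier [2–5 1] → take 2–5 (1); add 2.
Step 2: frontier [2–3 5, 2–7 5] → take 2–3 (5); add 3.
Step 3: frontier [2–7 5, 3–6 1, 3–7 13] → take 3–6 (1); add 6.
Step 4: frontier [2–7 5, 3–7 13, 0–6 4, 4–6 6] → take 0–6 (4); add 0.
Step 5: frontier [0–7 7, 2–7 5, 3–7 13, 4–6 6] → take 2–7 (5); add 7.
Step 6: frontier [4–6 6, 4–7 10] → take 4–6 (6); add 4.
Step 7: frontier [1–4 17] → take 1–4 (17); add 1.
MST edges: 2–5, 2–3, 3–6, 0–6, 2–7, 4–6, 1–4; total weight 1+5+1+4+5+6+17 = 39.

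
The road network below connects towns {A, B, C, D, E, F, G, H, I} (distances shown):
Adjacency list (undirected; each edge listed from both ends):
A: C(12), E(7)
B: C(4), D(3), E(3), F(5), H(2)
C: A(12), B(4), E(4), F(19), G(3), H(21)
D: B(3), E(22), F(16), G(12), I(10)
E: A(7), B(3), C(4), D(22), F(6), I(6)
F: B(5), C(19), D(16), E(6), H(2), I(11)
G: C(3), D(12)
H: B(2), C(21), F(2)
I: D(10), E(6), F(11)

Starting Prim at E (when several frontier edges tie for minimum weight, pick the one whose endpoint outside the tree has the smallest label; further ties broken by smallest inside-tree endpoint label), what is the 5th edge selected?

B-C

Grow the tree from E using Prim:
Step 1: cheapest edge leaving the tree is B–E (3); add B.
Step 2: cheapest edge leaving the tree is B–H (2); add H.
Step 3: cheapest edge leaving the tree is F–H (2); add F.
Step 4: cheapest edge leaving the tree is B–D (3); add D.
Step 5: cheapest edge leaving the tree is B–C (4); add C.
Step 6: cheapest edge leaving the tree is C–G (3); add G.
Step 7: cheapest edge leaving the tree is E–I (6); add I.
Step 8: cheapest edge leaving the tree is A–E (7); add A.
The 5th edge added is B–C.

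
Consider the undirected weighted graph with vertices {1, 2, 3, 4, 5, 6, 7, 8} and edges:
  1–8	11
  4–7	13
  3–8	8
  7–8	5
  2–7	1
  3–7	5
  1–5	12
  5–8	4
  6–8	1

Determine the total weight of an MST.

40

Grow the tree from 5 using Prim:
Step 1: frontier [5–8 4, 1–5 12] → take 5–8 (4); add 8.
Step 2: frontier [1–5 12, 6–8 1, 7–8 5, 3–8 8, 1–8 11] → take 6–8 (1); add 6.
Step 3: frontier [1–5 12, 7–8 5, 3–8 8, 1–8 11] → take 7–8 (5); add 7.
Step 4: frontier [1–5 12, 2–7 1, 3–7 5, 4–7 13, 3–8 8, 1–8 11] → take 2–7 (1); add 2.
Step 5: frontier [1–5 12, 3–7 5, 4–7 13, 3–8 8, 1–8 11] → take 3–7 (5); add 3.
Step 6: frontier [1–5 12, 4–7 13, 1–8 11] → take 1–8 (11); add 1.
Step 7: frontier [4–7 13] → take 4–7 (13); add 4.
MST edges: 5–8, 6–8, 7–8, 2–7, 3–7, 1–8, 4–7; total weight 4+1+5+1+5+11+13 = 40.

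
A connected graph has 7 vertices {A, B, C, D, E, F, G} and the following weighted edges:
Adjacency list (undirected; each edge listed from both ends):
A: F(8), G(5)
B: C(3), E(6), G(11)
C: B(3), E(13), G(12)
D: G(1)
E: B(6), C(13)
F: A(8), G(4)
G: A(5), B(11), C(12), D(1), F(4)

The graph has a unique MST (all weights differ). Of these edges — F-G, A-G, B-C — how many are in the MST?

3

Kruskal's algorithm — process edges by increasing weight (ties by edge label):
D-G (1): add. Components now {A} {B} {C} {D,G} {E} {F}
B-C (3): add. Components now {A} {B,C} {D,G} {E} {F}
F-G (4): add. Components now {A} {B,C} {D,F,G} {E}
A-G (5): add. Components now {A,D,F,G} {B,C} {E}
B-E (6): add. Components now {A,D,F,G} {B,C,E}
A-F (8): skip — A and F already connected.
B-G (11): add. Components now {A,B,C,D,E,F,G}
MST edge set: {D-G, B-C, F-G, A-G, B-E, B-G}.
Of the listed edges, {F-G, A-G, B-C} are in the MST → 3.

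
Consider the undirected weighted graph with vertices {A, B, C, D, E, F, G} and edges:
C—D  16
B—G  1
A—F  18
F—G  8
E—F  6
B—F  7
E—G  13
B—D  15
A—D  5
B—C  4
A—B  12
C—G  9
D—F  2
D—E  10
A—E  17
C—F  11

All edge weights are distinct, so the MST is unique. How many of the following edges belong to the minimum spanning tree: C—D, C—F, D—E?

Sort edges by weight, then run Kruskal:
B—G (1): add. Components now {A} {B,G} {C} {D} {E} {F}
D—F (2): add. Components now {A} {B,G} {C} {D,F} {E}
B—C (4): add. Components now {A} {B,C,G} {D,F} {E}
A—D (5): add. Components now {A,D,F} {B,C,G} {E}
E—F (6): add. Components now {A,D,E,F} {B,C,G}
B—F (7): add. Components now {A,B,C,D,E,F,G}
MST edge set: {B—G, D—F, B—C, A—D, E—F, B—F}.
Of the listed edges, {} are in the MST → 0.

0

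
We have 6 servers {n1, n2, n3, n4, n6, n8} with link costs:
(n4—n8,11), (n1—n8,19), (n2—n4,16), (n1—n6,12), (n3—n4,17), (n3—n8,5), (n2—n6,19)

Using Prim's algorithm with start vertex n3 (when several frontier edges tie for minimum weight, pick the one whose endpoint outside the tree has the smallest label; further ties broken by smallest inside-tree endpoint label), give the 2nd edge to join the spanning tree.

n4-n8

Prim's algorithm from n3:
Step 1: frontier [n3—n8 5, n3—n4 17] → take n3—n8 (5); add n8.
Step 2: frontier [n3—n4 17, n4—n8 11, n1—n8 19] → take n4—n8 (11); add n4.
Step 3: frontier [n2—n4 16, n1—n8 19] → take n2—n4 (16); add n2.
Step 4: frontier [n2—n6 19, n1—n8 19] → take n1—n8 (19); add n1.
Step 5: frontier [n1—n6 12, n2—n6 19] → take n1—n6 (12); add n6.
The 2nd edge added is n4—n8.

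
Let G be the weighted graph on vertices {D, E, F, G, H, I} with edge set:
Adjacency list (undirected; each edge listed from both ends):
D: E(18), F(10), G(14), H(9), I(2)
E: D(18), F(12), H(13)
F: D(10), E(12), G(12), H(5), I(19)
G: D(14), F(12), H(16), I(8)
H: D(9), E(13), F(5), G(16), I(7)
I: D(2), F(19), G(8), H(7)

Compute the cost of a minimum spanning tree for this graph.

34

Kruskal: consider edges lightest-first.
D-I (2): add. Components now {D,I} {E} {F} {G} {H}
F-H (5): add. Components now {D,I} {E} {F,H} {G}
H-I (7): add. Components now {D,F,H,I} {E} {G}
G-I (8): add. Components now {D,F,G,H,I} {E}
D-H (9): skip — D and H already connected.
D-F (10): skip — D and F already connected.
E-F (12): add. Components now {D,E,F,G,H,I}
MST edges: D-I, F-H, H-I, G-I, E-F; total weight 2+5+7+8+12 = 34.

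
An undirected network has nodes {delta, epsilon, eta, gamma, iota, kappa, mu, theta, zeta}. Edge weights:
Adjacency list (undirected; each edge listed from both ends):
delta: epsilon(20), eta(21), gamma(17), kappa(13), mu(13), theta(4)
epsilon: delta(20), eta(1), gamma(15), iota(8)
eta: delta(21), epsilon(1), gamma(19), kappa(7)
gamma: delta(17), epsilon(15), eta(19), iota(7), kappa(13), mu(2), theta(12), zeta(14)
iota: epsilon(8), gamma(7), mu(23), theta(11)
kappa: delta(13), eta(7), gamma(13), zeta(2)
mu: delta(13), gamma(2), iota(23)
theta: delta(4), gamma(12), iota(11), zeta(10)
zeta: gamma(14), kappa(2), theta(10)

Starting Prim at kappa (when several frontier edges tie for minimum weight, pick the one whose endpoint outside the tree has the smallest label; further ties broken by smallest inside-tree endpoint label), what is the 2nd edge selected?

Prim's algorithm from kappa:
Step 1: cheapest edge leaving the tree is kappa-zeta (2); add zeta.
Step 2: cheapest edge leaving the tree is eta-kappa (7); add eta.
Step 3: cheapest edge leaving the tree is epsilon-eta (1); add epsilon.
Step 4: cheapest edge leaving the tree is epsilon-iota (8); add iota.
Step 5: cheapest edge leaving the tree is gamma-iota (7); add gamma.
Step 6: cheapest edge leaving the tree is gamma-mu (2); add mu.
Step 7: cheapest edge leaving the tree is theta-zeta (10); add theta.
Step 8: cheapest edge leaving the tree is delta-theta (4); add delta.
The 2nd edge added is eta-kappa.

eta-kappa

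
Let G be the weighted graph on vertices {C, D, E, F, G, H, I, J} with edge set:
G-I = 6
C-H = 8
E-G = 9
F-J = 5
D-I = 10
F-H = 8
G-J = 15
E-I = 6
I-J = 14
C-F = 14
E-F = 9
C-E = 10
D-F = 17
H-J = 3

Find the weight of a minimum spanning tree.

47

Kruskal: consider edges lightest-first.
H-J (3): add — endpoints in different components.
F-J (5): add — endpoints in different components.
E-I (6): add — endpoints in different components.
G-I (6): add — endpoints in different components.
C-H (8): add — endpoints in different components.
F-H (8): skip — F and H already connected.
E-F (9): add — endpoints in different components.
E-G (9): skip — E and G already connected.
C-E (10): skip — C and E already connected.
D-I (10): add — endpoints in different components.
MST edges: H-J, F-J, E-I, G-I, C-H, E-F, D-I; total weight 3+5+6+6+8+9+10 = 47.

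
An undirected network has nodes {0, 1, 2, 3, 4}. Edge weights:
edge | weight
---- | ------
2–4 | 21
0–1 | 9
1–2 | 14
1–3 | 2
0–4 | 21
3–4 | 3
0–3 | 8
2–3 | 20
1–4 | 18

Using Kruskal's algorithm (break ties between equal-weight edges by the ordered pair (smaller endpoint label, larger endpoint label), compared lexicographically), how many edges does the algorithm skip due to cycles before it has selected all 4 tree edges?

1

Kruskal's algorithm — process edges by increasing weight (ties by edge label):
1–3 (2): add. Components now {0} {1,3} {2} {4}
3–4 (3): add. Components now {0} {1,3,4} {2}
0–3 (8): add. Components now {0,1,3,4} {2}
0–1 (9): skip — 0 and 1 already connected.
1–2 (14): add. Components now {0,1,2,3,4}
Edges rejected before the tree was complete: 1.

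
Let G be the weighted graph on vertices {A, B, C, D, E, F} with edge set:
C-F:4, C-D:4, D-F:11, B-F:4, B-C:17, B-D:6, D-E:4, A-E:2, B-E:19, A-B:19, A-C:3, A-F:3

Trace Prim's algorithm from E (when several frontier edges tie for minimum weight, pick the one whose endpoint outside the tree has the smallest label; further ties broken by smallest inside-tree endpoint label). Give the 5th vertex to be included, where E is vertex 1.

B

Prim's algorithm from E:
Step 1: frontier [A-E 2, D-E 4, B-E 19] → take A-E (2); add A.
Step 2: frontier [A-C 3, A-F 3, A-B 19, D-E 4, B-E 19] → take A-C (3); add C.
Step 3: frontier [A-F 3, A-B 19, C-D 4, C-F 4, B-C 17, D-E 4, B-E 19] → take A-F (3); add F.
Step 4: frontier [A-B 19, C-D 4, B-C 17, D-E 4, B-E 19, B-F 4, D-F 11] → take B-F (4); add B.
Step 5: frontier [B-D 6, C-D 4, D-E 4, D-F 11] → take C-D (4); add D.
Vertex order: E, A, C, F, B, D. The 5th vertex is B.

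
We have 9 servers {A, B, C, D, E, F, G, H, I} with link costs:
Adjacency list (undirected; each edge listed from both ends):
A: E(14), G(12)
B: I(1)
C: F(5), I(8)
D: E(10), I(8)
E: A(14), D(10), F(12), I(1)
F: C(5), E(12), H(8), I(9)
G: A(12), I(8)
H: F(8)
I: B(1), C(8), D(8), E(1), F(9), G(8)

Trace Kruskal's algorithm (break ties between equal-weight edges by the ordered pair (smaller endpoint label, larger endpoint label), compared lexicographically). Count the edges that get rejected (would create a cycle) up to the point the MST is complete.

Kruskal's algorithm — process edges by increasing weight (ties by edge label):
B–I (1): add — endpoints in different components.
E–I (1): add — endpoints in different components.
C–F (5): add — endpoints in different components.
C–I (8): add — endpoints in different components.
D–I (8): add — endpoints in different components.
F–H (8): add — endpoints in different components.
G–I (8): add — endpoints in different components.
F–I (9): skip — F and I already connected.
D–E (10): skip — D and E already connected.
A–G (12): add — endpoints in different components.
Edges rejected before the tree was complete: 2.

2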